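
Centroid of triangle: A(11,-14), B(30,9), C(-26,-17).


Gx = (11+30- 26)/3 = 15/3 = 5.0000
Gy = (-14+9- 17)/3 = -22/3 = -7.3333

G = (5.0000, -7.3333)


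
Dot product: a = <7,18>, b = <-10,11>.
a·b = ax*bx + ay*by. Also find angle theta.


a·b = 7*(-10) + 18*11 = -70 + 198 = 128
|a| = sqrt(49+324) = 19.3132
|b| = sqrt(100+121) = 14.8661
cos(theta) = 128/(sqrt(373)*sqrt(221)) = 128/sqrt(82433) = 0.445820
theta = arccos(128/sqrt(82433)) = 63.5242 degrees

a·b = 128, theta = 63.5242 deg


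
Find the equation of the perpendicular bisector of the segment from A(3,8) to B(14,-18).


Midpoint = (8.5, -5)
Slope of AB = dy/dx = -26/11 = -2.3636
Perp slope = -dx/dy = 11/26 = 0.4231
b = My - (perp slope)*Mx = -5 + (11*8.5)/(-26) = -5 - 3.5962 = -8.5962

y = 0.4231x - 8.5962


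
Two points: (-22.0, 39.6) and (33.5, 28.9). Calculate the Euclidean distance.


dx = 33.5 + 22.0 = 55.5
dy = 28.9 - 39.6 = -10.7
d = sqrt(3080.25 + 114.49) = sqrt(3194.74) = 56.5220

56.5220


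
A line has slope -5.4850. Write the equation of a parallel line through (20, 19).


Parallel lines have equal slopes.
m2 = -5.4850
b2 = 19 + 5.4850*20 = 128.7000

y = -5.4850x + 128.7000


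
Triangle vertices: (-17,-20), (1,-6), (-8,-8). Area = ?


-17*(-6+ 8) = -34
1*(-8+ 20) = 12
-8*(-20+ 6) = 112
sum = 90
Area = |90|/2 = 45.0000

45.0000 sq units


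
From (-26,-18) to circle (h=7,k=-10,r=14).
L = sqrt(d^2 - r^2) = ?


d = sqrt((-26-7)^2 + (-18+ 10)^2) = sqrt(1089+64) = 33.9559
L = sqrt(1153.0000 - 196) = sqrt(957.0000) = 30.9354

30.9354


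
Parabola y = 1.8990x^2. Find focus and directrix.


a = 1.8990
1/(4a) = 0.1316
Focus = (0, 0.1316)
Directrix: y = -0.1316

Focus = (0, 0.1316), Directrix: y = -0.1316


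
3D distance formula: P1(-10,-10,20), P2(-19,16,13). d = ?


dx=-9, dy=26, dz=-7
d = sqrt(81+676+49) = sqrt(806) = 28.3901

28.3901


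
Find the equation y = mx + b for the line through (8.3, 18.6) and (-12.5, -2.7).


m = (-21.3)/(-20.8) = 1.0240
b = y1 - m*x1 = 18.6 - (-21.3*8.3)/(-20.8) = 18.6 - 8.4995 = 10.1005

y = 1.0240x + 10.1005


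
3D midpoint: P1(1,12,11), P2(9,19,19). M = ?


Mx = (1+9)/2 = 5.0000
My = (12+19)/2 = 15.5000
Mz = (11+19)/2 = 15.0000

M = (5.0000, 15.5000, 15.0000)


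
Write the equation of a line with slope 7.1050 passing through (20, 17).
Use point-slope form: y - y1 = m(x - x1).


y - 17 = 7.1050(x - 20)
y = 7.1050x + 17 - 7.1050*20
y = 7.1050x - 125.1000

y = 7.1050x - 125.1000


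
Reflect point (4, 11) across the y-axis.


Reflection rule for y-axis: (-x, y)
(4, 11) -> (-4, 11)

(-4, 11)


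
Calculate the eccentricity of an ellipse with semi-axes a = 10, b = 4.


c = sqrt(100-16) = sqrt(84) = 9.1652
e = c/a = sqrt(84)/10 = 0.9165

e = 0.9165


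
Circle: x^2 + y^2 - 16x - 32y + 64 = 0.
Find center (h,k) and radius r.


h = -D/2 = 16/2 = 8
k = -E/2 = 32/2 = 16
r^2 = h^2 + k^2 - F = 64 + 256 - 64 = 256
r = 16

Center (8, 16), radius = 16


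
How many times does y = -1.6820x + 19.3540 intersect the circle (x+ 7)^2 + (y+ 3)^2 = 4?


Substitute y = -1.6820x + 19.3540: (x+ 7)^2 + (-1.6820x+19.3540+ 3)^2 = 4
Expand to Ax^2 + Bx + C = 0, where b-k = 22.354
A = 1+m^2 = 3.829124
B = 2(m(b-k) - h) = 2(-1.6820*22.354 + 7) = -61.198856
C = h^2 + (b-k)^2 - r^2 = 49 + 499.701316 - 4 = 544.701316
disc = B^2-4AC = 3745.3000 - 8342.9155 = -4597.6155
disc < 0

0 intersection points


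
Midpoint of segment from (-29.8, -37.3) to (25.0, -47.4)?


Mx = (-29.8 + 25.0)/2 = -4.8/2 = -2.4000
My = (-37.3 - 47.4)/2 = -84.7/2 = -42.3500

(-2.4000, -42.3500)


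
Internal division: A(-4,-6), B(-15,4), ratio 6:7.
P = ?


Px = (6*(-15) + 7*(-4))/13 = -118/13 = -9.0769
Py = (6*4 + 7*(-6))/13 = -18/13 = -1.3846

P = (-9.0769, -1.3846)


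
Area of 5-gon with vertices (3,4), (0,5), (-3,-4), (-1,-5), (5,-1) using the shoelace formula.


sum(xi*y_{i+1}) = 3*5 + 0*(-4) - 3*(-5) - 1*(-1) + 5*4 = 51
sum(yi*x_{i+1}) = 4*0 + 5*(-3) - 4*(-1) - 5*5 - 1*3 = -39
Area = |51 + 39|/2 = 90/2 = 45.0000

45.0000 sq units


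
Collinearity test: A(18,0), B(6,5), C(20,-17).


18*(5+ 17) + 6*(-17-0) + 20*(0-5)
= 396 - 102 - 100 = 194

No, not collinear (determinant = 194)


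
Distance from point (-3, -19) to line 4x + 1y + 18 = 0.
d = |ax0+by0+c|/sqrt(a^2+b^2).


|4*(-3) + 1*(-19) + 18| = |-13| = 13
sqrt(16 + 1) = sqrt(17) = 4.1231
d = 13/sqrt(17) = 3.1530

3.1530


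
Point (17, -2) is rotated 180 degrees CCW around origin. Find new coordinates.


cos(180) = -1, sin(180) = 0
x' = 17*(-1) + 2*0 = -17
y' = 17*0 - 2*(-1) = 2

(-17, 2)


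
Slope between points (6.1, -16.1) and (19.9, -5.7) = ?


dy = -5.7 + 16.1 = 10.4
dx = 19.9 - 6.1 = 13.8
m = 10.4/13.8 = 0.7536

m = 0.7536


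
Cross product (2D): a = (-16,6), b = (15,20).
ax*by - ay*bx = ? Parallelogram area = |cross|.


cross = -16*20 - 6*15 = -320 - 90 = -410
Parallelogram area = |-410| = 410

cross = -410, parallelogram area = 410


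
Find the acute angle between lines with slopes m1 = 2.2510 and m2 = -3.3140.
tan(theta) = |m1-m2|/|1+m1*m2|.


m1-m2 = 5.565
1+m1*m2 = -6.459814
tan(theta) = |5.565/(-6.459814)| = 0.861480
theta = arctan(|5.565/(-6.459814)|) = 40.7442 degrees (acute angle)

40.7442 degrees


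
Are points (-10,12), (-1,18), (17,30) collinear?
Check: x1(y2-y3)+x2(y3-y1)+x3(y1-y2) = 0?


-10*(18-30) - 1*(30-12) + 17*(12-18)
= 120 - 18 - 102 = 0

Yes, collinear (determinant = 0)


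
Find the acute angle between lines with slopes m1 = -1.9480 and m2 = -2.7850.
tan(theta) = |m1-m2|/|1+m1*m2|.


m1-m2 = 0.837
1+m1*m2 = 6.42518
tan(theta) = |0.837/6.42518| = 0.130269
theta = arctan(|0.837/6.42518|) = 7.4221 degrees (acute angle)

7.4221 degrees


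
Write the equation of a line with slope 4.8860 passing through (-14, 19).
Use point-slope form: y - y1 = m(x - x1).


y - 19 = 4.8860(x + 14)
y = 4.8860x + 19 - 4.8860*(-14)
y = 4.8860x + 87.4040

y = 4.8860x + 87.4040


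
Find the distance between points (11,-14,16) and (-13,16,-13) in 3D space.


dx=-24, dy=30, dz=-29
d = sqrt(576+900+841) = sqrt(2317) = 48.1352

48.1352


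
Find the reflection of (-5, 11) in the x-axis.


Reflection rule for x-axis: (x, -y)
(-5, 11) -> (-5, -11)

(-5, -11)


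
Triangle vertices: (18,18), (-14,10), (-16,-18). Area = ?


18*(10+ 18) = 504
-14*(-18-18) = 504
-16*(18-10) = -128
sum = 880
Area = |880|/2 = 440.0000

440.0000 sq units


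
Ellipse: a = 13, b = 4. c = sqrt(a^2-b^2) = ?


c^2 = 13^2 - 4^2 = 169 - 16 = 153
c = sqrt(153) = 12.3693

c = 12.3693


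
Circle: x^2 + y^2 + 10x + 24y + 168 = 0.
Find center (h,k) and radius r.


h = -D/2 = -10/2 = -5
k = -E/2 = -24/2 = -12
r^2 = h^2 + k^2 - F = 25 + 144 - 168 = 1
r = 1

Center (-5, -12), radius = 1


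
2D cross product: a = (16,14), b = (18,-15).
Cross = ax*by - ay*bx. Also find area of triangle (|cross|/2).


cross = 16*(-15) - 14*18 = -240 - 252 = -492
Triangle area = |-492|/2 = 492/2 = 246.0000

cross = -492, triangle area = 246.0000


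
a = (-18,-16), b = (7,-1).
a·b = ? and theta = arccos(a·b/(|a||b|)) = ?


a·b = -18*7 - 16*(-1) = -126 + 16 = -110
|a| = sqrt(324+256) = 24.0832
|b| = sqrt(49+1) = 7.0711
cos(theta) = -110/(sqrt(580)*sqrt(50)) = -110/sqrt(29000) = -0.645942
theta = arccos(-110/sqrt(29000)) = 130.2364 degrees

a·b = -110, theta = 130.2364 deg


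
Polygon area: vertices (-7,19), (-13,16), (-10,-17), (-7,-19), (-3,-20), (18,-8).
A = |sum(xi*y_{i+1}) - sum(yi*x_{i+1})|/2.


sum(xi*y_{i+1}) = -7*16 - 13*(-17) - 10*(-19) - 7*(-20) - 3*(-8) + 18*19 = 805
sum(yi*x_{i+1}) = 19*(-13) + 16*(-10) - 17*(-7) - 19*(-3) - 20*18 - 8*(-7) = -535
Area = |805 + 535|/2 = 1340/2 = 670.0000

670.0000 sq units


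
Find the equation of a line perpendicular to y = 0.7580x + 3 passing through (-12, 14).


Perpendicular slope = -1/m1 = -1/0.7580 = -1.3193
b2 = y0 - m2*x0 = 14 - 12/0.7580 = 14 - 15.8311 = -1.8311

y = -1.3193x - 1.8311


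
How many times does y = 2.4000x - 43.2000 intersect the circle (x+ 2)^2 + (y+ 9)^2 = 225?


Substitute y = 2.4000x - 43.2000: (x+ 2)^2 + (2.4000x- 43.2000+ 9)^2 = 225
Expand to Ax^2 + Bx + C = 0, where b-k = -34.2
A = 1+m^2 = 6.76
B = 2(m(b-k) - h) = 2(2.4000*(-34.2) + 2) = -160.16
C = h^2 + (b-k)^2 - r^2 = 4 + 1169.64 - 225 = 948.64
disc = B^2-4AC = 25651.2256 - 25651.2256 = 0
disc = 0

1 intersection point (tangent)


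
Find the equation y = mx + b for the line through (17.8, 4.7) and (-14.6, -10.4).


m = (-15.1)/(-32.4) = 0.4660
b = y1 - m*x1 = 4.7 - (-15.1*17.8)/(-32.4) = 4.7 - 8.2957 = -3.5957

y = 0.4660x - 3.5957


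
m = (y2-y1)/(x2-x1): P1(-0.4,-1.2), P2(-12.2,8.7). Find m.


dy = 8.7 + 1.2 = 9.9
dx = -12.2 + 0.4 = -11.8
m = 9.9/(-11.8) = -0.8390

m = -0.8390


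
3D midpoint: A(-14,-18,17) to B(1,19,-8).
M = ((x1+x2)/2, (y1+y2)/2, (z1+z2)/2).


Mx = (-14+1)/2 = -6.5000
My = (-18+19)/2 = 0.5000
Mz = (17- 8)/2 = 4.5000

M = (-6.5000, 0.5000, 4.5000)


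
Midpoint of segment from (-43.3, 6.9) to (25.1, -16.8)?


Mx = (-43.3 + 25.1)/2 = -18.2/2 = -9.1000
My = (6.9 - 16.8)/2 = -9.9/2 = -4.9500

(-9.1000, -4.9500)


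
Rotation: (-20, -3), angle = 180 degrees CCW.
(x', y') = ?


cos(180) = -1, sin(180) = 0
x' = -20*(-1) + 3*0 = 20
y' = -20*0 - 3*(-1) = 3

(20, 3)


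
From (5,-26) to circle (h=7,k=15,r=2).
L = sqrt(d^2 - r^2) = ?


d = sqrt((5-7)^2 + (-26-15)^2) = sqrt(4+1681) = 41.0488
L = sqrt(1685.0000 - 4) = sqrt(1681.0000) = 41.0000

41.0000


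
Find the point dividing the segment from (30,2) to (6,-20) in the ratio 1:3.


Px = (1*6 + 3*30)/4 = 96/4 = 24.0000
Py = (1*(-20) + 3*2)/4 = -14/4 = -3.5000

P = (24.0000, -3.5000)


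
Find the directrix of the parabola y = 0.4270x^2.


a = 0.4270
1/(4a) = 0.5855
directrix: y = -0.5855 = -0.5855

y = -0.5855


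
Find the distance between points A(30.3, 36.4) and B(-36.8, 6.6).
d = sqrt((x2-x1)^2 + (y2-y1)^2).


dx = -36.8 - 30.3 = -67.1
dy = 6.6 - 36.4 = -29.8
d = sqrt(4502.41 + 888.04) = sqrt(5390.45) = 73.4197

73.4197


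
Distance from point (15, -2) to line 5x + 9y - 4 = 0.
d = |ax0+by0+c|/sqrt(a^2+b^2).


|5*15 + 9*(-2) - 4| = |53| = 53
sqrt(25 + 81) = sqrt(106) = 10.2956
d = 53/sqrt(106) = 5.1478

5.1478


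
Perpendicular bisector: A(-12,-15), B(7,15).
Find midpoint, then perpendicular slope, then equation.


Midpoint = (-2.5, 0)
Slope of AB = dy/dx = 30/19 = 1.5789
Perp slope = -dx/dy = -19/30 = -0.6333
b = My - (perp slope)*Mx = 0 + (19*(-2.5))/30 = 0 - 1.5833 = -1.5833

y = -0.6333x - 1.5833


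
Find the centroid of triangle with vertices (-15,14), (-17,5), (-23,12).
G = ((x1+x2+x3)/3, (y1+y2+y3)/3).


Gx = (-15- 17- 23)/3 = -55/3 = -18.3333
Gy = (14+5+12)/3 = 31/3 = 10.3333

G = (-18.3333, 10.3333)


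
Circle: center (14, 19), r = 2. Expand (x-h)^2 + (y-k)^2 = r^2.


(x-14)^2 + (y-19)^2 = 2^2
D = -2h = -28, E = -2k = -38
F = h^2+k^2-r^2 = 196+361-4 = 553

x^2 + y^2 - 28x - 38y + 553 = 0


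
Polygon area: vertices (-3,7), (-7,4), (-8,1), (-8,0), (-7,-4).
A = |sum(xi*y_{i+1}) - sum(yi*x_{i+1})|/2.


sum(xi*y_{i+1}) = -3*4 - 7*1 - 8*0 - 8*(-4) - 7*7 = -36
sum(yi*x_{i+1}) = 7*(-7) + 4*(-8) + 1*(-8) + 0*(-7) - 4*(-3) = -77
Area = |-36 + 77|/2 = 41/2 = 20.5000

20.5000 sq units


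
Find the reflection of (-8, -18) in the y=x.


Reflection rule for y=x: (y, x)
(-8, -18) -> (-18, -8)

(-18, -8)


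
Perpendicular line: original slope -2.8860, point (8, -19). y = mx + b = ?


Perpendicular slope = -1/m1 = -1/(-2.8860) = 0.3465
b2 = y0 - m2*x0 = -19 + 8/(-2.8860) = -19 - 2.7720 = -21.7720

y = 0.3465x - 21.7720


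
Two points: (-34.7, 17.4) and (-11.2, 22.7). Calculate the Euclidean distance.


dx = -11.2 + 34.7 = 23.5
dy = 22.7 - 17.4 = 5.3
d = sqrt(552.25 + 28.09) = sqrt(580.34) = 24.0902

24.0902


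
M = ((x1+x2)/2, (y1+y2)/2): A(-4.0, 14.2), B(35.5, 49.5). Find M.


Mx = (-4.0 + 35.5)/2 = 31.5/2 = 15.7500
My = (14.2 + 49.5)/2 = 63.7/2 = 31.8500

(15.7500, 31.8500)


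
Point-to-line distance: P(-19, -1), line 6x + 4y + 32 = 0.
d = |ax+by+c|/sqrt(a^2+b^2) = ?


|6*(-19) + 4*(-1) + 32| = |-86| = 86
sqrt(36 + 16) = sqrt(52) = 7.2111
d = 86/sqrt(52) = 11.9261

11.9261


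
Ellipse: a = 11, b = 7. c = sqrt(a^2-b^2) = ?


c^2 = 11^2 - 7^2 = 121 - 49 = 72
c = sqrt(72) = 8.4853

c = 8.4853


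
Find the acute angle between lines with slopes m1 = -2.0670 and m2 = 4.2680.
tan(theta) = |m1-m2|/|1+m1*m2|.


m1-m2 = -6.335
1+m1*m2 = -7.821956
tan(theta) = |-6.335/(-7.821956)| = 0.809900
theta = arctan(|-6.335/(-7.821956)|) = 39.0040 degrees (acute angle)

39.0040 degrees


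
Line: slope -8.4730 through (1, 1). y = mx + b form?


y - 1 = -8.4730(x - 1)
y = -8.4730x + 1 + 8.4730*1
y = -8.4730x + 9.4730

y = -8.4730x + 9.4730


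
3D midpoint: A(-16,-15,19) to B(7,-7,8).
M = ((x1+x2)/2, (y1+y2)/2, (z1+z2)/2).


Mx = (-16+7)/2 = -4.5000
My = (-15- 7)/2 = -11.0000
Mz = (19+8)/2 = 13.5000

M = (-4.5000, -11.0000, 13.5000)


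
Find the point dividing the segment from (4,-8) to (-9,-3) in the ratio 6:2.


Px = (6*(-9) + 2*4)/8 = -46/8 = -5.7500
Py = (6*(-3) + 2*(-8))/8 = -34/8 = -4.2500

P = (-5.7500, -4.2500)


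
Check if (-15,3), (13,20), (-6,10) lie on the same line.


-15*(20-10) + 13*(10-3) - 6*(3-20)
= -150 + 91 + 102 = 43

No, not collinear (determinant = 43)


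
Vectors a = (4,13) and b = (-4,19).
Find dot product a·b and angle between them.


a·b = 4*(-4) + 13*19 = -16 + 247 = 231
|a| = sqrt(16+169) = 13.6015
|b| = sqrt(16+361) = 19.4165
cos(theta) = 231/(sqrt(185)*sqrt(377)) = 231/sqrt(69745) = 0.874693
theta = arccos(231/sqrt(69745)) = 28.9914 degrees

a·b = 231, theta = 28.9914 deg


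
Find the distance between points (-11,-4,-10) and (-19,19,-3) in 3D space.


dx=-8, dy=23, dz=7
d = sqrt(64+529+49) = sqrt(642) = 25.3377

25.3377


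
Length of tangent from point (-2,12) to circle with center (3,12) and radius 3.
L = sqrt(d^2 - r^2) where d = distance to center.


d = sqrt((-2-3)^2 + (12-12)^2) = sqrt(25+0) = 5.0000
L = sqrt(25.0000 - 9) = sqrt(16.0000) = 4.0000

4.0000


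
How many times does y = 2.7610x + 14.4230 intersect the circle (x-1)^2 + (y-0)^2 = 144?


Substitute y = 2.7610x + 14.4230: (x-1)^2 + (2.7610x+14.4230-0)^2 = 144
Expand to Ax^2 + Bx + C = 0, where b-k = 14.423
A = 1+m^2 = 8.623121
B = 2(m(b-k) - h) = 2(2.7610*14.423 - 1) = 77.643806
C = h^2 + (b-k)^2 - r^2 = 1 + 208.022929 - 144 = 65.022929
disc = B^2-4AC = 6028.5606 - 2242.8023 = 3785.7583
disc > 0

2 intersection points


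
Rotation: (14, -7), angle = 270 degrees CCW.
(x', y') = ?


cos(270) = 0, sin(270) = -1
x' = 14*0 + 7*(-1) = -7
y' = 14*(-1) - 7*0 = -14

(-7, -14)


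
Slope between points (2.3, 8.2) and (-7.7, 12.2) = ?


dy = 12.2 - 8.2 = 4.0
dx = -7.7 - 2.3 = -10.0
m = 4.0/(-10.0) = -0.4000

m = -0.4000


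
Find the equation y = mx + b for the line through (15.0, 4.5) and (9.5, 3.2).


m = (-1.3)/(-5.5) = 0.2364
b = y1 - m*x1 = 4.5 - (-1.3*15.0)/(-5.5) = 4.5 - 3.5455 = 0.9545

y = 0.2364x + 0.9545


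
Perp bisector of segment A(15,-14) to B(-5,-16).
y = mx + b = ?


Midpoint = (5, -15)
Slope of AB = dy/dx = -2/(-20) = 0.1000
Perp slope = -dx/dy = -20/2 = -10.0000
b = My - (perp slope)*Mx = -15 + (-20*5)/(-2) = -15 + 50.0000 = 35.0000

y = -10.0000x + 35.0000


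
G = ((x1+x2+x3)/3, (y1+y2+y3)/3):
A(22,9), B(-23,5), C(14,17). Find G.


Gx = (22- 23+14)/3 = 13/3 = 4.3333
Gy = (9+5+17)/3 = 31/3 = 10.3333

G = (4.3333, 10.3333)


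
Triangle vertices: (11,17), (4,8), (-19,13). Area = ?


11*(8-13) = -55
4*(13-17) = -16
-19*(17-8) = -171
sum = -242
Area = |-242|/2 = 121.0000

121.0000 sq units


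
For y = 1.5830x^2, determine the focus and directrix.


a = 1.5830
1/(4a) = 0.1579
Focus = (0, 0.1579)
Directrix: y = -0.1579

Focus = (0, 0.1579), Directrix: y = -0.1579


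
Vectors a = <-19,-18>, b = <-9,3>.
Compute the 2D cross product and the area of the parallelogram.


cross = -19*3 + 18*(-9) = -57 - 162 = -219
Parallelogram area = |-219| = 219

cross = -219, parallelogram area = 219


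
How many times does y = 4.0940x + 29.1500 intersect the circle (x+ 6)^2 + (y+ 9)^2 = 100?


Substitute y = 4.0940x + 29.1500: (x+ 6)^2 + (4.0940x+29.1500+ 9)^2 = 100
Expand to Ax^2 + Bx + C = 0, where b-k = 38.15
A = 1+m^2 = 17.760836
B = 2(m(b-k) - h) = 2(4.0940*38.15 + 6) = 324.3722
C = h^2 + (b-k)^2 - r^2 = 36 + 1455.4225 - 100 = 1391.4225
disc = B^2-4AC = 105217.3241 - 98851.3073 = 6366.0168
disc > 0

2 intersection points


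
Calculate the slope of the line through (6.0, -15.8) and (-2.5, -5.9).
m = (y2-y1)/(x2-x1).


dy = -5.9 + 15.8 = 9.9
dx = -2.5 - 6.0 = -8.5
m = 9.9/(-8.5) = -1.1647

m = -1.1647


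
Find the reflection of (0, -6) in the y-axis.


Reflection rule for y-axis: (-x, y)
(0, -6) -> (0, -6)

(0, -6)


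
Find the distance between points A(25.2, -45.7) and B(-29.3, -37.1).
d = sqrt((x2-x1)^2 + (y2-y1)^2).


dx = -29.3 - 25.2 = -54.5
dy = -37.1 + 45.7 = 8.6
d = sqrt(2970.25 + 73.96) = sqrt(3044.21) = 55.1744

55.1744


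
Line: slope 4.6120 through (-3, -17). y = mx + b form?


y + 17 = 4.6120(x + 3)
y = 4.6120x - 17 - 4.6120*(-3)
y = 4.6120x - 3.1640

y = 4.6120x - 3.1640


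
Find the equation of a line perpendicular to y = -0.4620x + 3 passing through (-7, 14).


Perpendicular slope = -1/m1 = -1/(-0.4620) = 2.1645
b2 = y0 - m2*x0 = 14 - 7/(-0.4620) = 14 + 15.1515 = 29.1515

y = 2.1645x + 29.1515


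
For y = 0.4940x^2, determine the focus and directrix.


a = 0.4940
1/(4a) = 0.5061
Focus = (0, 0.5061)
Directrix: y = -0.5061

Focus = (0, 0.5061), Directrix: y = -0.5061


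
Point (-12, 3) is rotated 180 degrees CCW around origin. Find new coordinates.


cos(180) = -1, sin(180) = 0
x' = -12*(-1) - 3*0 = 12
y' = -12*0 + 3*(-1) = -3

(12, -3)


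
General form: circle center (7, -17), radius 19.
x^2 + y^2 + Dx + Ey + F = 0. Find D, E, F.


(x-7)^2 + (y+ 17)^2 = 19^2
D = -2h = -14, E = -2k = 34
F = h^2+k^2-r^2 = 49+289-361 = -23

D = -14, E = 34, F = -23


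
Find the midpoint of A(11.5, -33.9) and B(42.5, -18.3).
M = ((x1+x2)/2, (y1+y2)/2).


Mx = (11.5 + 42.5)/2 = 54.0/2 = 27.0000
My = (-33.9 - 18.3)/2 = -52.2/2 = -26.1000

(27.0000, -26.1000)


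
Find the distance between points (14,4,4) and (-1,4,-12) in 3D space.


dx=-15, dy=0, dz=-16
d = sqrt(225+0+256) = sqrt(481) = 21.9317

21.9317


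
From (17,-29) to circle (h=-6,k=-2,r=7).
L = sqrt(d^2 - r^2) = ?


d = sqrt((17+ 6)^2 + (-29+ 2)^2) = sqrt(529+729) = 35.4683
L = sqrt(1258.0000 - 49) = sqrt(1209.0000) = 34.7707

34.7707


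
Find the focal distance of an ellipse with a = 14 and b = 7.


c^2 = 14^2 - 7^2 = 196 - 49 = 147
c = sqrt(147) = 12.1244

c = 12.1244


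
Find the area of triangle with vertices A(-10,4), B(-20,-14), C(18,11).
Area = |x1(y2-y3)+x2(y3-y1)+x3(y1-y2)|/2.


-10*(-14-11) = 250
-20*(11-4) = -140
18*(4+ 14) = 324
sum = 434
Area = |434|/2 = 217.0000

217.0000 sq units


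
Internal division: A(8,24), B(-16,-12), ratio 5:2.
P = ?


Px = (5*(-16) + 2*8)/7 = -64/7 = -9.1429
Py = (5*(-12) + 2*24)/7 = -12/7 = -1.7143

P = (-9.1429, -1.7143)


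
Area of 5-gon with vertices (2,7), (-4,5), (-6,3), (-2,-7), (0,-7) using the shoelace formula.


sum(xi*y_{i+1}) = 2*5 - 4*3 - 6*(-7) - 2*(-7) + 0*7 = 54
sum(yi*x_{i+1}) = 7*(-4) + 5*(-6) + 3*(-2) - 7*0 - 7*2 = -78
Area = |54 + 78|/2 = 132/2 = 66.0000

66.0000 sq units


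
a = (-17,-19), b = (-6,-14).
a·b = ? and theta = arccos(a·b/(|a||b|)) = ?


a·b = -17*(-6) - 19*(-14) = 102 + 266 = 368
|a| = sqrt(289+361) = 25.4951
|b| = sqrt(36+196) = 15.2315
cos(theta) = 368/(sqrt(650)*sqrt(232)) = 368/sqrt(150800) = 0.947648
theta = arccos(368/sqrt(150800)) = 18.6216 degrees

a·b = 368, theta = 18.6216 deg


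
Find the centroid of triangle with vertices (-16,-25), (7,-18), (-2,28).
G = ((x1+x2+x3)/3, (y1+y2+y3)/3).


Gx = (-16+7- 2)/3 = -11/3 = -3.6667
Gy = (-25- 18+28)/3 = -15/3 = -5.0000

G = (-3.6667, -5.0000)


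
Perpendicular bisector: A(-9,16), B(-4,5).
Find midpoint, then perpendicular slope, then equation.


Midpoint = (-6.5, 10.5)
Slope of AB = dy/dx = -11/5 = -2.2000
Perp slope = -dx/dy = 5/11 = 0.4545
b = My - (perp slope)*Mx = 10.5 + (5*(-6.5))/(-11) = 10.5 + 2.9545 = 13.4545

y = 0.4545x + 13.4545


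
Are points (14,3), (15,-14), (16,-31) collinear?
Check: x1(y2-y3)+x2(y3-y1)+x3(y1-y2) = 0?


14*(-14+ 31) + 15*(-31-3) + 16*(3+ 14)
= 238 - 510 + 272 = 0

Yes, collinear (determinant = 0)


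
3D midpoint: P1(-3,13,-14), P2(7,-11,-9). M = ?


Mx = (-3+7)/2 = 2.0000
My = (13- 11)/2 = 1.0000
Mz = (-14- 9)/2 = -11.5000

M = (2.0000, 1.0000, -11.5000)


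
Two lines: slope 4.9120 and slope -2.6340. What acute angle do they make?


m1-m2 = 7.546
1+m1*m2 = -11.938208
tan(theta) = |7.546/(-11.938208)| = 0.632088
theta = arctan(|7.546/(-11.938208)|) = 32.2965 degrees (acute angle)

32.2965 degrees


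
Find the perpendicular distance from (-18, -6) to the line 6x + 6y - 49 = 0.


|6*(-18) + 6*(-6) - 49| = |-193| = 193
sqrt(36 + 36) = sqrt(72) = 8.4853
d = 193/sqrt(72) = 22.7453

22.7453


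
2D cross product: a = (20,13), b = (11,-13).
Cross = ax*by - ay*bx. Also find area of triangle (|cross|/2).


cross = 20*(-13) - 13*11 = -260 - 143 = -403
Triangle area = |-403|/2 = 403/2 = 201.5000

cross = -403, triangle area = 201.5000


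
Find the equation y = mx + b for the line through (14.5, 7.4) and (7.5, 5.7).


m = (-1.7)/(-7.0) = 0.2429
b = y1 - m*x1 = 7.4 - (-1.7*14.5)/(-7.0) = 7.4 - 3.5214 = 3.8786

y = 0.2429x + 3.8786


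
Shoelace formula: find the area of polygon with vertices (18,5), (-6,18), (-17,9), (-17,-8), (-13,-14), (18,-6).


sum(xi*y_{i+1}) = 18*18 - 6*9 - 17*(-8) - 17*(-14) - 13*(-6) + 18*5 = 812
sum(yi*x_{i+1}) = 5*(-6) + 18*(-17) + 9*(-17) - 8*(-13) - 14*18 - 6*18 = -745
Area = |812 + 745|/2 = 1557/2 = 778.5000

778.5000 sq units


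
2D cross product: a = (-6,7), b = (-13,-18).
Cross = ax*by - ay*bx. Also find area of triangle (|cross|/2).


cross = -6*(-18) - 7*(-13) = 108 + 91 = 199
Triangle area = |199|/2 = 199/2 = 99.5000

cross = 199, triangle area = 99.5000


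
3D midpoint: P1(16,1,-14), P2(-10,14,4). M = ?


Mx = (16- 10)/2 = 3.0000
My = (1+14)/2 = 7.5000
Mz = (-14+4)/2 = -5.0000

M = (3.0000, 7.5000, -5.0000)


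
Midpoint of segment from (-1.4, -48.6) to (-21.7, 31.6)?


Mx = (-1.4 - 21.7)/2 = -23.1/2 = -11.5500
My = (-48.6 + 31.6)/2 = -17.0/2 = -8.5000

(-11.5500, -8.5000)


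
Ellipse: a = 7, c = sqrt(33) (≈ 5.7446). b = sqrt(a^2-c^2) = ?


b^2 = 7^2 - (sqrt(33))^2 = 49 - 33 = 16
b = sqrt(16) = 4

b = 4


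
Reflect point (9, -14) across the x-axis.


Reflection rule for x-axis: (x, -y)
(9, -14) -> (9, 14)

(9, 14)


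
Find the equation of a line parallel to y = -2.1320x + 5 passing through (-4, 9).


Parallel lines have equal slopes.
m2 = -2.1320
b2 = 9 + 2.1320*(-4) = 0.4720

y = -2.1320x + 0.4720


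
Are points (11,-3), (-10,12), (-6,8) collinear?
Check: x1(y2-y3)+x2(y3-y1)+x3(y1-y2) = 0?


11*(12-8) - 10*(8+ 3) - 6*(-3-12)
= 44 - 110 + 90 = 24

No, not collinear (determinant = 24)


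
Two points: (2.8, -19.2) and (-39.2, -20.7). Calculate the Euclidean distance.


dx = -39.2 - 2.8 = -42.0
dy = -20.7 + 19.2 = -1.5
d = sqrt(1764.0 + 2.25) = sqrt(1766.25) = 42.0268

42.0268


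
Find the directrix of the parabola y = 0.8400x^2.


a = 0.8400
1/(4a) = 0.2976
directrix: y = -0.2976 = -0.2976

y = -0.2976


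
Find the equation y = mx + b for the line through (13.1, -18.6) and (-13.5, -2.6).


m = (16.0)/(-26.6) = -0.6015
b = y1 - m*x1 = -18.6 - (16.0*13.1)/(-26.6) = -18.6 + 7.8797 = -10.7203

y = -0.6015x - 10.7203


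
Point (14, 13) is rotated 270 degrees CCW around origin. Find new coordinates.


cos(270) = 0, sin(270) = -1
x' = 14*0 - 13*(-1) = 13
y' = 14*(-1) + 13*0 = -14

(13, -14)


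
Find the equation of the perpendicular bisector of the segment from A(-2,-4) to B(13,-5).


Midpoint = (5.5, -4.5)
Slope of AB = dy/dx = -1/15 = -0.0667
Perp slope = -dx/dy = 15/1 = 15.0000
b = My - (perp slope)*Mx = -4.5 + (15*5.5)/(-1) = -4.5 - 82.5000 = -87.0000

y = 15.0000x - 87.0000


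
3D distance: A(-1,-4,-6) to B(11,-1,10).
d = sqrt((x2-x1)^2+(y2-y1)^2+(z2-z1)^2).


dx=12, dy=3, dz=16
d = sqrt(144+9+256) = sqrt(409) = 20.2237

20.2237


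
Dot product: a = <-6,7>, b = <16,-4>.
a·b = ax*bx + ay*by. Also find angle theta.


a·b = -6*16 + 7*(-4) = -96 - 28 = -124
|a| = sqrt(36+49) = 9.2195
|b| = sqrt(256+16) = 16.4924
cos(theta) = -124/(sqrt(85)*sqrt(272)) = -124/sqrt(23120) = -0.815507
theta = arccos(-124/sqrt(23120)) = 144.6375 degrees

a·b = -124, theta = 144.6375 deg


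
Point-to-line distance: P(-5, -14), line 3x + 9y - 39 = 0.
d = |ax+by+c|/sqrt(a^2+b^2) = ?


|3*(-5) + 9*(-14) - 39| = |-180| = 180
sqrt(9 + 81) = sqrt(90) = 9.4868
d = 180/sqrt(90) = 18.9737

18.9737


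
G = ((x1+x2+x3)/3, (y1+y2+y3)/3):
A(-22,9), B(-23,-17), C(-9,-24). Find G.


Gx = (-22- 23- 9)/3 = -54/3 = -18.0000
Gy = (9- 17- 24)/3 = -32/3 = -10.6667

G = (-18.0000, -10.6667)


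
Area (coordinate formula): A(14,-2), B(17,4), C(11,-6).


14*(4+ 6) = 140
17*(-6+ 2) = -68
11*(-2-4) = -66
sum = 6
Area = |6|/2 = 3.0000

3.0000 sq units


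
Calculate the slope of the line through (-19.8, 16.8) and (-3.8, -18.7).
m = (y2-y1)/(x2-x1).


dy = -18.7 - 16.8 = -35.5
dx = -3.8 + 19.8 = 16.0
m = -35.5/16.0 = -2.2188

m = -2.2188


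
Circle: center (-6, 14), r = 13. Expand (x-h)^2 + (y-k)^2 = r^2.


(x+ 6)^2 + (y-14)^2 = 13^2
D = -2h = 12, E = -2k = -28
F = h^2+k^2-r^2 = 36+196-169 = 63

x^2 + y^2 + 12x - 28y + 63 = 0


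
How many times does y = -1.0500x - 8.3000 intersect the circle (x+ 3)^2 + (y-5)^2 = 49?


Substitute y = -1.0500x - 8.3000: (x+ 3)^2 + (-1.0500x- 8.3000-5)^2 = 49
Expand to Ax^2 + Bx + C = 0, where b-k = -13.3
A = 1+m^2 = 2.1025
B = 2(m(b-k) - h) = 2(-1.0500*(-13.3) + 3) = 33.93
C = h^2 + (b-k)^2 - r^2 = 9 + 176.89 - 49 = 136.89
disc = B^2-4AC = 1151.2449 - 1151.2449 = 0
disc = 0

1 intersection point (tangent)


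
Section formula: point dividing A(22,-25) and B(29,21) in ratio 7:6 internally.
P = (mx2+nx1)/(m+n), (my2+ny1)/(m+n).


Px = (7*29 + 6*22)/13 = 335/13 = 25.7692
Py = (7*21 + 6*(-25))/13 = -3/13 = -0.2308

P = (25.7692, -0.2308)


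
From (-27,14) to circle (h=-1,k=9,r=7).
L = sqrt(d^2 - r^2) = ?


d = sqrt((-27+ 1)^2 + (14-9)^2) = sqrt(676+25) = 26.4764
L = sqrt(701.0000 - 49) = sqrt(652.0000) = 25.5343

25.5343


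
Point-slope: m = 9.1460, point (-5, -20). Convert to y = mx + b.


y + 20 = 9.1460(x + 5)
y = 9.1460x - 20 - 9.1460*(-5)
y = 9.1460x + 25.7300

y = 9.1460x + 25.7300


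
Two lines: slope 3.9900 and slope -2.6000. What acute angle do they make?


m1-m2 = 6.59
1+m1*m2 = -9.374
tan(theta) = |6.59/(-9.374)| = 0.703008
theta = arctan(|6.59/(-9.374)|) = 35.1075 degrees (acute angle)

35.1075 degrees


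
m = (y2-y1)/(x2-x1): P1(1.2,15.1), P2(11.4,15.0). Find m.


dy = 15.0 - 15.1 = -0.1
dx = 11.4 - 1.2 = 10.2
m = -0.1/10.2 = -0.0098

m = -0.0098


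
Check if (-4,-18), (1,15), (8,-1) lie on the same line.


-4*(15+ 1) + 1*(-1+ 18) + 8*(-18-15)
= -64 + 17 - 264 = -311

No, not collinear (determinant = -311)


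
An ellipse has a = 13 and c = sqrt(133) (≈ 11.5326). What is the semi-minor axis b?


b^2 = 13^2 - (sqrt(133))^2 = 169 - 133 = 36
b = sqrt(36) = 6

b = 6


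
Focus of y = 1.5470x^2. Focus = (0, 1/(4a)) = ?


a = 1.5470
4a = 6.1880
focus = (0, 1/6.1880) = (0, 0.1616)

Focus = (0, 0.1616)


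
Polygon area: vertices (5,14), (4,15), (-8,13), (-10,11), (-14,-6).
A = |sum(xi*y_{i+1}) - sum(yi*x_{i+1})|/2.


sum(xi*y_{i+1}) = 5*15 + 4*13 - 8*11 - 10*(-6) - 14*14 = -97
sum(yi*x_{i+1}) = 14*4 + 15*(-8) + 13*(-10) + 11*(-14) - 6*5 = -378
Area = |-97 + 378|/2 = 281/2 = 140.5000

140.5000 sq units


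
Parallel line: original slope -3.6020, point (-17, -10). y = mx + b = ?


Parallel lines have equal slopes.
m2 = -3.6020
b2 = -10 + 3.6020*(-17) = -71.2340

y = -3.6020x - 71.2340


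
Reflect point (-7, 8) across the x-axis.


Reflection rule for x-axis: (x, -y)
(-7, 8) -> (-7, -8)

(-7, -8)


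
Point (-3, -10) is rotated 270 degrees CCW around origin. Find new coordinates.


cos(270) = 0, sin(270) = -1
x' = -3*0 + 10*(-1) = -10
y' = -3*(-1) - 10*0 = 3

(-10, 3)


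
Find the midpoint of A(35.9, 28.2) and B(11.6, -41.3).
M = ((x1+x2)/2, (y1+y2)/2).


Mx = (35.9 + 11.6)/2 = 47.5/2 = 23.7500
My = (28.2 - 41.3)/2 = -13.1/2 = -6.5500

(23.7500, -6.5500)


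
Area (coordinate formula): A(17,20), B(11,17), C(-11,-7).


17*(17+ 7) = 408
11*(-7-20) = -297
-11*(20-17) = -33
sum = 78
Area = |78|/2 = 39.0000

39.0000 sq units


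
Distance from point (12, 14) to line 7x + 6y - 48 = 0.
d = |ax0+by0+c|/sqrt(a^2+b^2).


|7*12 + 6*14 - 48| = |120| = 120
sqrt(49 + 36) = sqrt(85) = 9.2195
d = 120/sqrt(85) = 13.0158

13.0158


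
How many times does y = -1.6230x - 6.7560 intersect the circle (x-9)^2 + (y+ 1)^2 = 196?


Substitute y = -1.6230x - 6.7560: (x-9)^2 + (-1.6230x- 6.7560+ 1)^2 = 196
Expand to Ax^2 + Bx + C = 0, where b-k = -5.756
A = 1+m^2 = 3.634129
B = 2(m(b-k) - h) = 2(-1.6230*(-5.756) - 9) = 0.683976
C = h^2 + (b-k)^2 - r^2 = 81 + 33.131536 - 196 = -81.868464
disc = B^2-4AC = 0.4678 + 1190.0822 = 1190.5500
disc > 0

2 intersection points


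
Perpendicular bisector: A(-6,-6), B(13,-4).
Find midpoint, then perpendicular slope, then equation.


Midpoint = (3.5, -5)
Slope of AB = dy/dx = 2/19 = 0.1053
Perp slope = -dx/dy = -19/2 = -9.5000
b = My - (perp slope)*Mx = -5 + (19*3.5)/2 = -5 + 33.2500 = 28.2500

y = -9.5000x + 28.2500


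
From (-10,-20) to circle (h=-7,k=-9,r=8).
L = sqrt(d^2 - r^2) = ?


d = sqrt((-10+ 7)^2 + (-20+ 9)^2) = sqrt(9+121) = 11.4018
L = sqrt(130.0000 - 64) = sqrt(66.0000) = 8.1240

8.1240


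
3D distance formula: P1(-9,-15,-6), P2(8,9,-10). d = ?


dx=17, dy=24, dz=-4
d = sqrt(289+576+16) = sqrt(881) = 29.6816

29.6816


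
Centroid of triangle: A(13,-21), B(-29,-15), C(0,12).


Gx = (13- 29+0)/3 = -16/3 = -5.3333
Gy = (-21- 15+12)/3 = -24/3 = -8.0000

G = (-5.3333, -8.0000)


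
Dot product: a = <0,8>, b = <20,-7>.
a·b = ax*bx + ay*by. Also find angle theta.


a·b = 0*20 + 8*(-7) = 0 - 56 = -56
|a| = sqrt(0+64) = 8.0000
|b| = sqrt(400+49) = 21.1896
cos(theta) = -56/(sqrt(64)*sqrt(449)) = -56/sqrt(28736) = -0.330350
theta = arccos(-56/sqrt(28736)) = 109.2900 degrees

a·b = -56, theta = 109.2900 deg


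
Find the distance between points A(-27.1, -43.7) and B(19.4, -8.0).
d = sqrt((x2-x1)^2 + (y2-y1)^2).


dx = 19.4 + 27.1 = 46.5
dy = -8.0 + 43.7 = 35.7
d = sqrt(2162.25 + 1274.49) = sqrt(3436.74) = 58.6237

58.6237


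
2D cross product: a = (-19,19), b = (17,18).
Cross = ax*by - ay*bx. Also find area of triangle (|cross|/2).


cross = -19*18 - 19*17 = -342 - 323 = -665
Triangle area = |-665|/2 = 665/2 = 332.5000

cross = -665, triangle area = 332.5000


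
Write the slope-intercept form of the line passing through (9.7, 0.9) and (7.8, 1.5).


m = (0.6)/(-1.9) = -0.3158
b = y1 - m*x1 = 0.9 - (0.6*9.7)/(-1.9) = 0.9 + 3.0632 = 3.9632

y = -0.3158x + 3.9632


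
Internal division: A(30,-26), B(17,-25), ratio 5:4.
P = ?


Px = (5*17 + 4*30)/9 = 205/9 = 22.7778
Py = (5*(-25) + 4*(-26))/9 = -229/9 = -25.4444

P = (22.7778, -25.4444)


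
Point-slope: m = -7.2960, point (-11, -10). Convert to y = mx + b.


y + 10 = -7.2960(x + 11)
y = -7.2960x - 10 + 7.2960*(-11)
y = -7.2960x - 90.2560

y = -7.2960x - 90.2560


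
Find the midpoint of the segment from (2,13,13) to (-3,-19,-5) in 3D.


Mx = (2- 3)/2 = -0.5000
My = (13- 19)/2 = -3.0000
Mz = (13- 5)/2 = 4.0000

M = (-0.5000, -3.0000, 4.0000)


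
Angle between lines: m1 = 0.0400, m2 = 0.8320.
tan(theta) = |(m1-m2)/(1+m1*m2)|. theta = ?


m1-m2 = -0.792
1+m1*m2 = 1.03328
tan(theta) = |-0.792/1.03328| = 0.766491
theta = arctan(|-0.792/1.03328|) = 37.4698 degrees (acute angle)

37.4698 degrees


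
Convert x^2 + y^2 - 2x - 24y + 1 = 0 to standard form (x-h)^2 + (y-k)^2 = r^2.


h = -D/2 = 2/2 = 1
k = -E/2 = 24/2 = 12
r^2 = h^2 + k^2 - F = 1 + 144 - 1 = 144
r = 12

Center (1, 12), radius = 12


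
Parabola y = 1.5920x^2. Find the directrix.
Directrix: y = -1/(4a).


a = 1.5920
1/(4a) = 0.1570
directrix: y = -0.1570 = -0.1570

y = -0.1570


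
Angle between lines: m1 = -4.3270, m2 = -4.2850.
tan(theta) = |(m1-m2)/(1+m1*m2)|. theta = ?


m1-m2 = -0.042
1+m1*m2 = 19.541195
tan(theta) = |-0.042/19.541195| = 0.002149
theta = arctan(|-0.042/19.541195|) = 0.1231 degrees (acute angle)

0.1231 degrees


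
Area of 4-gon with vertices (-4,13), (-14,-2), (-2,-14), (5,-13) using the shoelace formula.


sum(xi*y_{i+1}) = -4*(-2) - 14*(-14) - 2*(-13) + 5*13 = 295
sum(yi*x_{i+1}) = 13*(-14) - 2*(-2) - 14*5 - 13*(-4) = -196
Area = |295 + 196|/2 = 491/2 = 245.5000

245.5000 sq units


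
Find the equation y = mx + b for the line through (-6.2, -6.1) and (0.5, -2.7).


m = (3.4)/(6.7) = 0.5075
b = y1 - m*x1 = -6.1 - (3.4*(-6.2))/(6.7) = -6.1 + 3.1463 = -2.9537

y = 0.5075x - 2.9537


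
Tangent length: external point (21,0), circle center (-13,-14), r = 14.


d = sqrt((21+ 13)^2 + (0+ 14)^2) = sqrt(1156+196) = 36.7696
L = sqrt(1352.0000 - 196) = sqrt(1156.0000) = 34.0000

34.0000


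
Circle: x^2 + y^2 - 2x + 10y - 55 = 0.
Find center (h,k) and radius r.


h = -D/2 = 2/2 = 1
k = -E/2 = -10/2 = -5
r^2 = h^2 + k^2 - F = 1 + 25 + 55 = 81
r = 9

Center (1, -5), radius = 9


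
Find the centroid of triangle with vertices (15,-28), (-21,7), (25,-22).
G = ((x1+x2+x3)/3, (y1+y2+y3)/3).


Gx = (15- 21+25)/3 = 19/3 = 6.3333
Gy = (-28+7- 22)/3 = -43/3 = -14.3333

G = (6.3333, -14.3333)


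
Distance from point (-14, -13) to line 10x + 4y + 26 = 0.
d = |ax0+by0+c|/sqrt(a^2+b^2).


|10*(-14) + 4*(-13) + 26| = |-166| = 166
sqrt(100 + 16) = sqrt(116) = 10.7703
d = 166/sqrt(116) = 15.4127

15.4127


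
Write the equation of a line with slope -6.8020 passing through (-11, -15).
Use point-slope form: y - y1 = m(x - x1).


y + 15 = -6.8020(x + 11)
y = -6.8020x - 15 + 6.8020*(-11)
y = -6.8020x - 89.8220

y = -6.8020x - 89.8220


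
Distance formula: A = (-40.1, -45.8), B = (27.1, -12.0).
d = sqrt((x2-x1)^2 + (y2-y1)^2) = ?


dx = 27.1 + 40.1 = 67.2
dy = -12.0 + 45.8 = 33.8
d = sqrt(4515.84 + 1142.44) = sqrt(5658.28) = 75.2215

75.2215


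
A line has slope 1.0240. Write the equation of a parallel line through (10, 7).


Parallel lines have equal slopes.
m2 = 1.0240
b2 = 7 - 1.0240*10 = -3.2400

y = 1.0240x - 3.2400


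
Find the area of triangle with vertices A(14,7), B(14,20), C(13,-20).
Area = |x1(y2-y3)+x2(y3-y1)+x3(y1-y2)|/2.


14*(20+ 20) = 560
14*(-20-7) = -378
13*(7-20) = -169
sum = 13
Area = |13|/2 = 6.5000

6.5000 sq units


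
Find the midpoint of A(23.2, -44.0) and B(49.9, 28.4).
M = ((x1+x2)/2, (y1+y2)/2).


Mx = (23.2 + 49.9)/2 = 73.1/2 = 36.5500
My = (-44.0 + 28.4)/2 = -15.6/2 = -7.8000

(36.5500, -7.8000)


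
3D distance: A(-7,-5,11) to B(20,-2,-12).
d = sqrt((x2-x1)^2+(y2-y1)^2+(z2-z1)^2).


dx=27, dy=3, dz=-23
d = sqrt(729+9+529) = sqrt(1267) = 35.5949

35.5949


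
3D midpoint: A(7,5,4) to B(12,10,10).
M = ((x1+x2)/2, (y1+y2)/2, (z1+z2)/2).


Mx = (7+12)/2 = 9.5000
My = (5+10)/2 = 7.5000
Mz = (4+10)/2 = 7.0000

M = (9.5000, 7.5000, 7.0000)


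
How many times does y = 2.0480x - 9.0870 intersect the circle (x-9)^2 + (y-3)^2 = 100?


Substitute y = 2.0480x - 9.0870: (x-9)^2 + (2.0480x- 9.0870-3)^2 = 100
Expand to Ax^2 + Bx + C = 0, where b-k = -12.087
A = 1+m^2 = 5.194304
B = 2(m(b-k) - h) = 2(2.0480*(-12.087) - 9) = -67.508352
C = h^2 + (b-k)^2 - r^2 = 81 + 146.095569 - 100 = 127.095569
disc = B^2-4AC = 4557.3776 - 2640.6921 = 1916.6855
disc > 0

2 intersection points


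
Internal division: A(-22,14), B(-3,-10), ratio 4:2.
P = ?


Px = (4*(-3) + 2*(-22))/6 = -56/6 = -9.3333
Py = (4*(-10) + 2*14)/6 = -12/6 = -2.0000

P = (-9.3333, -2.0000)


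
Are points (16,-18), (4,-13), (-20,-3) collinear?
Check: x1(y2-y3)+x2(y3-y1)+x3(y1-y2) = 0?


16*(-13+ 3) + 4*(-3+ 18) - 20*(-18+ 13)
= -160 + 60 + 100 = 0

Yes, collinear (determinant = 0)


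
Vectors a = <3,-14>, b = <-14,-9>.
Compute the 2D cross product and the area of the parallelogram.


cross = 3*(-9) + 14*(-14) = -27 - 196 = -223
Parallelogram area = |-223| = 223

cross = -223, parallelogram area = 223


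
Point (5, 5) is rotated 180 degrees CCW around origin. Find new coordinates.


cos(180) = -1, sin(180) = 0
x' = 5*(-1) - 5*0 = -5
y' = 5*0 + 5*(-1) = -5

(-5, -5)


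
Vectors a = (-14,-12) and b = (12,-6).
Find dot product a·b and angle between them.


a·b = -14*12 - 12*(-6) = -168 + 72 = -96
|a| = sqrt(196+144) = 18.4391
|b| = sqrt(144+36) = 13.4164
cos(theta) = -96/(sqrt(340)*sqrt(180)) = -96/sqrt(61200) = -0.388057
theta = arccos(-96/sqrt(61200)) = 112.8337 degrees

a·b = -96, theta = 112.8337 deg


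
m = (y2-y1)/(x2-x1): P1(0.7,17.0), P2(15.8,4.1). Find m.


dy = 4.1 - 17.0 = -12.9
dx = 15.8 - 0.7 = 15.1
m = -12.9/15.1 = -0.8543

m = -0.8543


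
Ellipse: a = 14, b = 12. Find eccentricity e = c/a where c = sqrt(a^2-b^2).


c = sqrt(196-144) = sqrt(52) = 7.2111
e = c/a = sqrt(52)/14 = 0.5151

e = 0.5151


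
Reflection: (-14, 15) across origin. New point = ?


Reflection rule for origin: (-x, -y)
(-14, 15) -> (14, -15)

(14, -15)


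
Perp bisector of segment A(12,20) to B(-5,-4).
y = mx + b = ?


Midpoint = (3.5, 8)
Slope of AB = dy/dx = -24/(-17) = 1.4118
Perp slope = -dx/dy = -17/24 = -0.7083
b = My - (perp slope)*Mx = 8 + (-17*3.5)/(-24) = 8 + 2.4792 = 10.4792

y = -0.7083x + 10.4792


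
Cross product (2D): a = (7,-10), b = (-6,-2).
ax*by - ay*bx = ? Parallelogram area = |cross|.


cross = 7*(-2) + 10*(-6) = -14 - 60 = -74
Parallelogram area = |-74| = 74

cross = -74, parallelogram area = 74


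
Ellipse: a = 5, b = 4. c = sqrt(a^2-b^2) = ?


c^2 = 5^2 - 4^2 = 25 - 16 = 9
c = sqrt(9) = 3.0000

c = 3.0000


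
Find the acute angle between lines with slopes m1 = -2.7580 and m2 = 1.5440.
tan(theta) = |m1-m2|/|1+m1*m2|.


m1-m2 = -4.302
1+m1*m2 = -3.258352
tan(theta) = |-4.302/(-3.258352)| = 1.320299
theta = arctan(|-4.302/(-3.258352)|) = 52.8596 degrees (acute angle)

52.8596 degrees


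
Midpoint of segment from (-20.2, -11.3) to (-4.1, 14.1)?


Mx = (-20.2 - 4.1)/2 = -24.3/2 = -12.1500
My = (-11.3 + 14.1)/2 = 2.8/2 = 1.4000

(-12.1500, 1.4000)


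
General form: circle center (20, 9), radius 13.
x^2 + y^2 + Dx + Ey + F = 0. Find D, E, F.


(x-20)^2 + (y-9)^2 = 13^2
D = -2h = -40, E = -2k = -18
F = h^2+k^2-r^2 = 400+81-169 = 312

D = -40, E = -18, F = 312


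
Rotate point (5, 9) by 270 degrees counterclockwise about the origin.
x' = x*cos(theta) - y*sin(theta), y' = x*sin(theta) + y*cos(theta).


cos(270) = 0, sin(270) = -1
x' = 5*0 - 9*(-1) = 9
y' = 5*(-1) + 9*0 = -5

(9, -5)


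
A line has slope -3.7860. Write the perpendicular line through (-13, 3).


Perpendicular slope = -1/m1 = -1/(-3.7860) = 0.2641
b2 = y0 - m2*x0 = 3 - 13/(-3.7860) = 3 + 3.4337 = 6.4337

y = 0.2641x + 6.4337


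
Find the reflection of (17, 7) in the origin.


Reflection rule for origin: (-x, -y)
(17, 7) -> (-17, -7)

(-17, -7)


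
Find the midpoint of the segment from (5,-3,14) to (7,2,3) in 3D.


Mx = (5+7)/2 = 6.0000
My = (-3+2)/2 = -0.5000
Mz = (14+3)/2 = 8.5000

M = (6.0000, -0.5000, 8.5000)


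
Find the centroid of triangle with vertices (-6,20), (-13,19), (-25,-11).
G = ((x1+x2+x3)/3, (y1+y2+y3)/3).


Gx = (-6- 13- 25)/3 = -44/3 = -14.6667
Gy = (20+19- 11)/3 = 28/3 = 9.3333

G = (-14.6667, 9.3333)
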